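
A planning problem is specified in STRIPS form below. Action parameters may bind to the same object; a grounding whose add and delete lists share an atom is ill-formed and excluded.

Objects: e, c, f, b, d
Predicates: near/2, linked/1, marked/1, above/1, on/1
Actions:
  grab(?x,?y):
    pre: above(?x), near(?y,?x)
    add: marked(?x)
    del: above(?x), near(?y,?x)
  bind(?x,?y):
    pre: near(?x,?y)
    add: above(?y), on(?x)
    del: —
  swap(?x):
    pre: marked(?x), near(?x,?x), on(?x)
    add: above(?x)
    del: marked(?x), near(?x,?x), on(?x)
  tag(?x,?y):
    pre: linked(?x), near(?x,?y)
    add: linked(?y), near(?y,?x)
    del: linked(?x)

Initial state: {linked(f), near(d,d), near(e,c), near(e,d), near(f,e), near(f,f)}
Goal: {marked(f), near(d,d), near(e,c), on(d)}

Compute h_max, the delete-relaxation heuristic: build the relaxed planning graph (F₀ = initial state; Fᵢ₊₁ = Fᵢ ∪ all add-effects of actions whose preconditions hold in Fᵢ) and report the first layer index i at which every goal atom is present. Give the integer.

2

F0 = init (6 atoms)
F1 = F0 ∪ {above(c), above(d), above(e), above(f), linked(e), near(e,f), on(d), on(e), on(f)}  (15 atoms)
F2 = F1 ∪ {linked(c), linked(d), marked(c), marked(d), marked(e), marked(f), near(c,e), near(d,e)}  (23 atoms)
goal ⊆ F2  ⇒  h_max = 2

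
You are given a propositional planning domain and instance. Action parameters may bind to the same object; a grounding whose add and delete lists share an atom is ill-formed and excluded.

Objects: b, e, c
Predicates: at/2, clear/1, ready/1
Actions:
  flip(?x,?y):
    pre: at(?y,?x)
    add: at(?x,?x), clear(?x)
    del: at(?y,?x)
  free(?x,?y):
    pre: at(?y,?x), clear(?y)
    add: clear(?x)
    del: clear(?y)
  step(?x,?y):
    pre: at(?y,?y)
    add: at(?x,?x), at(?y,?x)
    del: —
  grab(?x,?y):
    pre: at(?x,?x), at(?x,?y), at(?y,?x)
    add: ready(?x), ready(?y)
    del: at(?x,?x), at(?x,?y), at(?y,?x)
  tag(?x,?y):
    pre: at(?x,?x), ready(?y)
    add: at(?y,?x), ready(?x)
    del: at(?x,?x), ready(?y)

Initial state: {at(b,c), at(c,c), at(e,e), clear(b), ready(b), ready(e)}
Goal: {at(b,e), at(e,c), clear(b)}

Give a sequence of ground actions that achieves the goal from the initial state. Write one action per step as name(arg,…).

step(c,e); tag(e,b)

1. step(c,e)  →  {at(b,c), at(c,c), at(e,c), at(e,e), clear(b), ready(b), ready(e)}
2. tag(e,b)  →  {at(b,c), at(b,e), at(c,c), at(e,c), clear(b), ready(e)}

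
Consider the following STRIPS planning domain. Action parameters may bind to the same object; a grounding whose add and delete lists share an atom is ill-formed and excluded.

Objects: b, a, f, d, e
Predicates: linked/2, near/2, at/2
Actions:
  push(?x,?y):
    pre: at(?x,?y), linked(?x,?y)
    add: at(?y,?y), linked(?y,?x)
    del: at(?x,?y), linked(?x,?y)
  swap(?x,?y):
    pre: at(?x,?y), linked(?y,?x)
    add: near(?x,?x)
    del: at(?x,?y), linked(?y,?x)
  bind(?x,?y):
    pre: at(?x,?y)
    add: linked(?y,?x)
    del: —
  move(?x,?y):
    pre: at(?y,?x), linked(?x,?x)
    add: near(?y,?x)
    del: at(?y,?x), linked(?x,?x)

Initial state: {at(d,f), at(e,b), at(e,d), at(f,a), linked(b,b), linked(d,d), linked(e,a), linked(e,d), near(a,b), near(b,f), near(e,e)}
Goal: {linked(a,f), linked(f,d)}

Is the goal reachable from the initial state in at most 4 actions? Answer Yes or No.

1. bind(f,a)  →  {at(d,f), at(e,b), at(e,d), at(f,a), linked(a,f), linked(b,b), linked(d,d), linked(e,a), linked(e,d), near(a,b), near(b,f), near(e,e)}
2. bind(d,f)  →  {at(d,f), at(e,b), at(e,d), at(f,a), linked(a,f), linked(b,b), linked(d,d), linked(e,a), linked(e,d), linked(f,d), near(a,b), near(b,f), near(e,e)}
optimal plan length = 2; 2 ≤ 4

Yes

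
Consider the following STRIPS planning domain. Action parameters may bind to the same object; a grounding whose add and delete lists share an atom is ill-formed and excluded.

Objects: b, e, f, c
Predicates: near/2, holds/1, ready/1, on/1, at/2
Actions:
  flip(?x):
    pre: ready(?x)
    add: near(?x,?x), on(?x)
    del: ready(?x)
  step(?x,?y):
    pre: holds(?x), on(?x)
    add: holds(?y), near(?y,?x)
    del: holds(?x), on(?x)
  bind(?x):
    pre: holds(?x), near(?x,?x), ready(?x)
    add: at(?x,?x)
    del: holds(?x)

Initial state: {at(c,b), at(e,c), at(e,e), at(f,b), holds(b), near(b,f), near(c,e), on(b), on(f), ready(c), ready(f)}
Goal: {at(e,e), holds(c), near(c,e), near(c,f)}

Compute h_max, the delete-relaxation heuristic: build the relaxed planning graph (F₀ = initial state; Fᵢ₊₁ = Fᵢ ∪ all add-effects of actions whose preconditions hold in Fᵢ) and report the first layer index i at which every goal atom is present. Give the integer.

F0 = init (11 atoms)
F1 = F0 ∪ {holds(c), holds(e), holds(f), near(c,b), near(c,c), near(e,b), near(f,b), near(f,f), on(c)}  (20 atoms)
F2 = F1 ∪ {at(c,c), at(f,f), near(b,c), near(c,f), near(e,c), near(e,f), near(f,c)}  (27 atoms)
goal ⊆ F2  ⇒  h_max = 2

2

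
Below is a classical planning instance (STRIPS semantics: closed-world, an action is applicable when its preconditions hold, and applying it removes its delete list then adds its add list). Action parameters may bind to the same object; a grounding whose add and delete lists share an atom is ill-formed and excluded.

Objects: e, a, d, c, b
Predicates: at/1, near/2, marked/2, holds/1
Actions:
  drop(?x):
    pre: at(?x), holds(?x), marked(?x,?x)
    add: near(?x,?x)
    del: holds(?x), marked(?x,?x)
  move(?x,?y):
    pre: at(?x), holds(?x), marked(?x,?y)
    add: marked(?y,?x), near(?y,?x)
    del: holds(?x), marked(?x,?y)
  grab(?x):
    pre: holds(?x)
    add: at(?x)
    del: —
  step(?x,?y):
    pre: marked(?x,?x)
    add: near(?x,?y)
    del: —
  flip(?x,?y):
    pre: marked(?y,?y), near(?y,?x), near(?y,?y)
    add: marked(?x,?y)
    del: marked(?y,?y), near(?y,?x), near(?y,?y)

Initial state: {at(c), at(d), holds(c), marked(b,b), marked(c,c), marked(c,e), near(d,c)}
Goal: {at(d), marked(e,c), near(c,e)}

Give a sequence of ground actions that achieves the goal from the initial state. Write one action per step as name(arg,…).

move(c,e); step(c,e)

1. move(c,e)  →  {at(c), at(d), marked(b,b), marked(c,c), marked(e,c), near(d,c), near(e,c)}
2. step(c,e)  →  {at(c), at(d), marked(b,b), marked(c,c), marked(e,c), near(c,e), near(d,c), near(e,c)}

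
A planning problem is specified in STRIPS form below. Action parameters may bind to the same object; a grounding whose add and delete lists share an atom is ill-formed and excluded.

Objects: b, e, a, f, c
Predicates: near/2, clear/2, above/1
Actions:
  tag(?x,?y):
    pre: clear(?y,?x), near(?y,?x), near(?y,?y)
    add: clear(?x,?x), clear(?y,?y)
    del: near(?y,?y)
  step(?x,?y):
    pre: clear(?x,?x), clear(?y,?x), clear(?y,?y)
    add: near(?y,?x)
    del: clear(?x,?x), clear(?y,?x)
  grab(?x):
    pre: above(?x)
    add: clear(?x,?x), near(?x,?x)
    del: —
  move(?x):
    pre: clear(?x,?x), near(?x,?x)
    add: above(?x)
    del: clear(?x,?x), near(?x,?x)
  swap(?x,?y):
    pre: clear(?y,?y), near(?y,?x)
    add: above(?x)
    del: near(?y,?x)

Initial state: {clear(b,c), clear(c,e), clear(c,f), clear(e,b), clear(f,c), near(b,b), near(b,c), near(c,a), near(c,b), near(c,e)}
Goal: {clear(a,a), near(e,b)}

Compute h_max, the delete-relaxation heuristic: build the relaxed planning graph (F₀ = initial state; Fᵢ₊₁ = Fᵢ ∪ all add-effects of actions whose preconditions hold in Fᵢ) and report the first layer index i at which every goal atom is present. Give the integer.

F0 = init (10 atoms)
F1 = F0 ∪ {clear(b,b), clear(c,c)}  (12 atoms)
F2 = F1 ∪ {above(a), above(b), above(c), above(e), near(c,c)}  (17 atoms)
F3 = F2 ∪ {clear(a,a), clear(e,e), near(a,a), near(e,e)}  (21 atoms)
F4 = F3 ∪ {near(e,b)}  (22 atoms)
goal ⊆ F4  ⇒  h_max = 4

4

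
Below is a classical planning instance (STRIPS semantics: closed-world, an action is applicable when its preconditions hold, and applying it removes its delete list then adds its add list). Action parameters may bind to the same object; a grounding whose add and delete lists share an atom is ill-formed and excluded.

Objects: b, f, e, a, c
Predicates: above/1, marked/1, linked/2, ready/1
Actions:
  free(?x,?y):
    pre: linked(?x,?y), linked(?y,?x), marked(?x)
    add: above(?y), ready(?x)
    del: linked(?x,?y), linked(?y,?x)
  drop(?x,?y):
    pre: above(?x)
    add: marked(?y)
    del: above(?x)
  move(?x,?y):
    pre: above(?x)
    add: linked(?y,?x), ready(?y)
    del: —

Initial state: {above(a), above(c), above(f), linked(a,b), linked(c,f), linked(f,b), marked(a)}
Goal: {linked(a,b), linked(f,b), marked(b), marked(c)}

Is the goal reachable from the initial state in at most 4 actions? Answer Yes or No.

Yes

1. drop(f,b)  →  {above(a), above(c), linked(a,b), linked(c,f), linked(f,b), marked(a), marked(b)}
2. drop(a,c)  →  {above(c), linked(a,b), linked(c,f), linked(f,b), marked(a), marked(b), marked(c)}
optimal plan length = 2; 2 ≤ 4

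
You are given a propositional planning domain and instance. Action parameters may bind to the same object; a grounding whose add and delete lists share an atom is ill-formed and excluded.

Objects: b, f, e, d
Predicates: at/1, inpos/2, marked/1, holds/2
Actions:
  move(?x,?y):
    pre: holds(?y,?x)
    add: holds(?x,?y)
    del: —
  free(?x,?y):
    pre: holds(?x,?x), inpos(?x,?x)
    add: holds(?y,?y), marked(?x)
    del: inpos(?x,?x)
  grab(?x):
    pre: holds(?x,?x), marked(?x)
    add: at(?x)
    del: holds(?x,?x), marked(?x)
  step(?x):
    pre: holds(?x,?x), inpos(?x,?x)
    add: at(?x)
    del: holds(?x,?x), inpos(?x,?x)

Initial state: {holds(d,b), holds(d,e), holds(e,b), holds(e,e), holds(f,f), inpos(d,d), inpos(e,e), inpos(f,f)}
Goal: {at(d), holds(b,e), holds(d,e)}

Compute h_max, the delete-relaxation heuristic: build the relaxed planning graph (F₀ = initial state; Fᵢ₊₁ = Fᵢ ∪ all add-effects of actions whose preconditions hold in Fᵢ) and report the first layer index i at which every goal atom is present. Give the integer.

F0 = init (8 atoms)
F1 = F0 ∪ {at(e), at(f), holds(b,b), holds(b,d), holds(b,e), holds(d,d), holds(e,d), marked(e), marked(f)}  (17 atoms)
F2 = F1 ∪ {at(d), marked(d)}  (19 atoms)
goal ⊆ F2  ⇒  h_max = 2

2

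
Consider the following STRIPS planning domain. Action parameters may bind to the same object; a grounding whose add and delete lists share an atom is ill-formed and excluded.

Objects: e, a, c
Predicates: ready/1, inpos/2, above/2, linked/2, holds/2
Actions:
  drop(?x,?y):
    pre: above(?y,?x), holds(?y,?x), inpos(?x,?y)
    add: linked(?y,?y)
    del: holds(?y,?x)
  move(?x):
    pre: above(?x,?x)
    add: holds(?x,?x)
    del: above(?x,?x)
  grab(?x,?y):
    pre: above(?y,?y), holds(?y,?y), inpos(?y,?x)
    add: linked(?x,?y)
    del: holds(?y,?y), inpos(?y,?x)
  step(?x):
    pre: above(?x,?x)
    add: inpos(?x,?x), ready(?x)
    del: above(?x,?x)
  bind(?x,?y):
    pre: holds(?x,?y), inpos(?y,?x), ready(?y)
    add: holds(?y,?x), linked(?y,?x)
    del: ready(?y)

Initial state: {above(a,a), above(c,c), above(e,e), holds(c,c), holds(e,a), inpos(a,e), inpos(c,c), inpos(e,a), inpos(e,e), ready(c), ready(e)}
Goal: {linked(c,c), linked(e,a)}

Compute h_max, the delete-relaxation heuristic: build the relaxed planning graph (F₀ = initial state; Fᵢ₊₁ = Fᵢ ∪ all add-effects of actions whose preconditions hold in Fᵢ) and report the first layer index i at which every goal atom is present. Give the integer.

F0 = init (11 atoms)
F1 = F0 ∪ {holds(a,a), holds(e,e), inpos(a,a), linked(c,c), ready(a)}  (16 atoms)
F2 = F1 ∪ {holds(a,e), linked(a,a), linked(a,e), linked(e,a), linked(e,e)}  (21 atoms)
goal ⊆ F2  ⇒  h_max = 2

2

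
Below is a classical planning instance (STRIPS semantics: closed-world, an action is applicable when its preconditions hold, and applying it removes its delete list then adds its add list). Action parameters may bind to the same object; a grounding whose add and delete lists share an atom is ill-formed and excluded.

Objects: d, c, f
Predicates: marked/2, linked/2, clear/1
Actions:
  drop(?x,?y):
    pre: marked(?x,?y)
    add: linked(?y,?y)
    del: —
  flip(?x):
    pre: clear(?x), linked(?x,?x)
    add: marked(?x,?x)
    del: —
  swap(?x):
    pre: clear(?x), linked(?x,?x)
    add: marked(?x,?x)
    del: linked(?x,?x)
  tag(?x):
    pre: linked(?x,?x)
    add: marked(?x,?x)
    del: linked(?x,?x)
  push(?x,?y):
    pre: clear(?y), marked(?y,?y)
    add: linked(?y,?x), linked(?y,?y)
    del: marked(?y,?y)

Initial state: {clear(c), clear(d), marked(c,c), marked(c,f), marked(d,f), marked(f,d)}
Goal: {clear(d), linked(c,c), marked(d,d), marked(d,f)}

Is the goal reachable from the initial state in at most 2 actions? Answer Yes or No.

1. drop(c,c)  →  {clear(c), clear(d), linked(c,c), marked(c,c), marked(c,f), marked(d,f), marked(f,d)}
2. drop(f,d)  →  {clear(c), clear(d), linked(c,c), linked(d,d), marked(c,c), marked(c,f), marked(d,f), marked(f,d)}
3. flip(d)  →  {clear(c), clear(d), linked(c,c), linked(d,d), marked(c,c), marked(c,f), marked(d,d), marked(d,f), marked(f,d)}
optimal plan length = 3; 3 > 2

No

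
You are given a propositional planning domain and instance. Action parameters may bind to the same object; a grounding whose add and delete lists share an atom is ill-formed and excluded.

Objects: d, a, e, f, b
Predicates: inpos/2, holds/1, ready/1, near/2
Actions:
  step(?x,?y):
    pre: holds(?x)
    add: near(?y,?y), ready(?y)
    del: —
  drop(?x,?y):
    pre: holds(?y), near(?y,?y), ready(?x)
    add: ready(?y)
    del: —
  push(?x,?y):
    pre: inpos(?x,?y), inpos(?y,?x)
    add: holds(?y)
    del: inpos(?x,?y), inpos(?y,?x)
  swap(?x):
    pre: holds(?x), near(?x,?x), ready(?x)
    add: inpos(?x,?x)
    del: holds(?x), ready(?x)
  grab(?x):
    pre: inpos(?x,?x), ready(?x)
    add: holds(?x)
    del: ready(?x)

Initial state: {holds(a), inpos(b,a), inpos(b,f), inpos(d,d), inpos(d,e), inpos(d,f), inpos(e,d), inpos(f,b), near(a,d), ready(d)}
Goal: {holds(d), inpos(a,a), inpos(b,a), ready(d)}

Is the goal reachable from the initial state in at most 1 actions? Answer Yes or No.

1. step(a,a)  →  {holds(a), inpos(b,a), inpos(b,f), inpos(d,d), inpos(d,e), inpos(d,f), inpos(e,d), inpos(f,b), near(a,a), near(a,d), ready(a), ready(d)}
2. push(d,d)  →  {holds(a), holds(d), inpos(b,a), inpos(b,f), inpos(d,e), inpos(d,f), inpos(e,d), inpos(f,b), near(a,a), near(a,d), ready(a), ready(d)}
3. swap(a)  →  {holds(d), inpos(a,a), inpos(b,a), inpos(b,f), inpos(d,e), inpos(d,f), inpos(e,d), inpos(f,b), near(a,a), near(a,d), ready(d)}
optimal plan length = 3; 3 > 1

No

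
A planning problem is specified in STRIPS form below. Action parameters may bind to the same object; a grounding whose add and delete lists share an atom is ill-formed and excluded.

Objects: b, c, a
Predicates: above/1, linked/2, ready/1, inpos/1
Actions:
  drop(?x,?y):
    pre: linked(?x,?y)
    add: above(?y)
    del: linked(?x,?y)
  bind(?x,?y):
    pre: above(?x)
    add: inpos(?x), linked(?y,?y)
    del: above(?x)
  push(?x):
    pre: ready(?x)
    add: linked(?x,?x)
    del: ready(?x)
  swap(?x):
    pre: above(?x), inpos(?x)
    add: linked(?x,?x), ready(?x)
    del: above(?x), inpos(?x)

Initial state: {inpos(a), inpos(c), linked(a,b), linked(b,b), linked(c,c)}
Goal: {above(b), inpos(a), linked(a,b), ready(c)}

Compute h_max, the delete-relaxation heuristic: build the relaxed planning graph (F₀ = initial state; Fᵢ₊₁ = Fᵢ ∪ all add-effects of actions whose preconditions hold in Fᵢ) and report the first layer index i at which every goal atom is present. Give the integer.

F0 = init (5 atoms)
F1 = F0 ∪ {above(b), above(c)}  (7 atoms)
F2 = F1 ∪ {inpos(b), linked(a,a), ready(c)}  (10 atoms)
goal ⊆ F2  ⇒  h_max = 2

2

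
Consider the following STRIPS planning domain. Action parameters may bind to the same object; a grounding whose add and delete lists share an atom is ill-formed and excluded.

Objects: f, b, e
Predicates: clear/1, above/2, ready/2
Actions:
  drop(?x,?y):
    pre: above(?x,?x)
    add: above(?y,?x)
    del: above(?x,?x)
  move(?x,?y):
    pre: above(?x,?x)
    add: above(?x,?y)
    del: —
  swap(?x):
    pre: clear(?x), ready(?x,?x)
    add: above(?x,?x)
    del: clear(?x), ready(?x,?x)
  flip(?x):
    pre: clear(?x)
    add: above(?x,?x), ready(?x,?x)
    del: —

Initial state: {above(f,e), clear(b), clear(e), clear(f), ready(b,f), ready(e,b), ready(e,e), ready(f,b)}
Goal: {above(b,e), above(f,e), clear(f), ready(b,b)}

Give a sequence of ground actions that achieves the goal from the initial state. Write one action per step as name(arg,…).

flip(b); move(b,e)

1. flip(b)  →  {above(b,b), above(f,e), clear(b), clear(e), clear(f), ready(b,b), ready(b,f), ready(e,b), ready(e,e), ready(f,b)}
2. move(b,e)  →  {above(b,b), above(b,e), above(f,e), clear(b), clear(e), clear(f), ready(b,b), ready(b,f), ready(e,b), ready(e,e), ready(f,b)}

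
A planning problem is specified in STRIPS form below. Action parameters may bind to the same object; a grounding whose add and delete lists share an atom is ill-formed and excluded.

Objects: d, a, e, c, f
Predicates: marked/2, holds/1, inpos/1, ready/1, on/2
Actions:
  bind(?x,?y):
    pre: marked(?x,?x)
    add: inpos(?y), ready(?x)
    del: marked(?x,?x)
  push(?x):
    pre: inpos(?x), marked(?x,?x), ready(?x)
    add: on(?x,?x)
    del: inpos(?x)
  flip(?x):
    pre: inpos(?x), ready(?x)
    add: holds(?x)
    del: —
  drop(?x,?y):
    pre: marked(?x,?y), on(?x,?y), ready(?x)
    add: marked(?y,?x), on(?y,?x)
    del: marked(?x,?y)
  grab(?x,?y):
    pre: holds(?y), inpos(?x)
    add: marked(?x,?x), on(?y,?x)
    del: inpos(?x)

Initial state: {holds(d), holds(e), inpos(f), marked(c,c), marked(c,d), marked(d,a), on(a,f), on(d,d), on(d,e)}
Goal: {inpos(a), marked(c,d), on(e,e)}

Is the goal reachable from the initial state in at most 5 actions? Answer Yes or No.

Yes

1. bind(c,e)  →  {holds(d), holds(e), inpos(e), inpos(f), marked(c,d), marked(d,a), on(a,f), on(d,d), on(d,e), ready(c)}
2. grab(e,e)  →  {holds(d), holds(e), inpos(f), marked(c,d), marked(d,a), marked(e,e), on(a,f), on(d,d), on(d,e), on(e,e), ready(c)}
3. bind(e,a)  →  {holds(d), holds(e), inpos(a), inpos(f), marked(c,d), marked(d,a), on(a,f), on(d,d), on(d,e), on(e,e), ready(c), ready(e)}
optimal plan length = 3; 3 ≤ 5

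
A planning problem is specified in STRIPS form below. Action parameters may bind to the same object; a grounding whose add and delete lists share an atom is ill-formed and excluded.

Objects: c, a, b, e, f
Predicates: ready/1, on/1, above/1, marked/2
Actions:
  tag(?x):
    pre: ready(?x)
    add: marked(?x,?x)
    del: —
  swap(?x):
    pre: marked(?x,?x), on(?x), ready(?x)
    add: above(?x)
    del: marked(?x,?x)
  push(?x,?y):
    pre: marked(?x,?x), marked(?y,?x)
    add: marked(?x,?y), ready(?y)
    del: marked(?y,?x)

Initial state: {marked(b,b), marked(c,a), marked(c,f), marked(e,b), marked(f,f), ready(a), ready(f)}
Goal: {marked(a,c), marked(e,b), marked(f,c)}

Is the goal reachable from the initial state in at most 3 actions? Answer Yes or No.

Yes

1. tag(a)  →  {marked(a,a), marked(b,b), marked(c,a), marked(c,f), marked(e,b), marked(f,f), ready(a), ready(f)}
2. push(a,c)  →  {marked(a,a), marked(a,c), marked(b,b), marked(c,f), marked(e,b), marked(f,f), ready(a), ready(c), ready(f)}
3. push(f,c)  →  {marked(a,a), marked(a,c), marked(b,b), marked(e,b), marked(f,c), marked(f,f), ready(a), ready(c), ready(f)}
optimal plan length = 3; 3 ≤ 3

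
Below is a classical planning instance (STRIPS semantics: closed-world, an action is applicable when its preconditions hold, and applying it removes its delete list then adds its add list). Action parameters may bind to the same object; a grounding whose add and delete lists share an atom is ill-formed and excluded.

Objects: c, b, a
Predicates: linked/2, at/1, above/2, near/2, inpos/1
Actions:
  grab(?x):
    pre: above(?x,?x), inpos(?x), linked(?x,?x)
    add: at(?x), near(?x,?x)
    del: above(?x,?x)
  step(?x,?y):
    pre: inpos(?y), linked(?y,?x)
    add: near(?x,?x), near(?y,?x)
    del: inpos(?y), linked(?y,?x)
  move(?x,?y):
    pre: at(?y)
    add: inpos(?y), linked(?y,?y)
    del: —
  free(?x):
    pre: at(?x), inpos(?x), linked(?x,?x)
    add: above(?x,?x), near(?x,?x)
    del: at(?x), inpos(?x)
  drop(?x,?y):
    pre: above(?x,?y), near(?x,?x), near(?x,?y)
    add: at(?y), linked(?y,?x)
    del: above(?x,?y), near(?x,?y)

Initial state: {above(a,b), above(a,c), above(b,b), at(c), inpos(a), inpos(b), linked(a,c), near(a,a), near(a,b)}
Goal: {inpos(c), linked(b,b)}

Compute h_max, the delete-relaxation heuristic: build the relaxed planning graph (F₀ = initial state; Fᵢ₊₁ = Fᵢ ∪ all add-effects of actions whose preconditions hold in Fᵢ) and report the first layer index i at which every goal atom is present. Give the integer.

F0 = init (9 atoms)
F1 = F0 ∪ {at(b), inpos(c), linked(b,a), linked(c,c), near(a,c), near(c,c)}  (15 atoms)
F2 = F1 ∪ {above(c,c), linked(b,b), linked(c,a), near(b,a)}  (19 atoms)
goal ⊆ F2  ⇒  h_max = 2

2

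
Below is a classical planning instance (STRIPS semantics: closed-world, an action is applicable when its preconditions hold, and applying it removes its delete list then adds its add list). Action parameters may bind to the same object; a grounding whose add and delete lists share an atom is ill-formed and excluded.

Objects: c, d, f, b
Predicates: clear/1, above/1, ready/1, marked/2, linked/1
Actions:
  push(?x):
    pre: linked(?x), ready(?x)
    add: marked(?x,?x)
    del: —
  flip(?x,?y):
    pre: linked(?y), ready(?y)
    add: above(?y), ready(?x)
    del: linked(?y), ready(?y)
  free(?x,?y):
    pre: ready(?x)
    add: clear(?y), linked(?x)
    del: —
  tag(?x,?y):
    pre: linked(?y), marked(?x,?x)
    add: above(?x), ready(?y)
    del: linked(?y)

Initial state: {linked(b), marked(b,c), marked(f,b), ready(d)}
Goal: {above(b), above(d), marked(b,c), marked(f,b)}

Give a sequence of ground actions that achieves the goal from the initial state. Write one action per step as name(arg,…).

free(d,c); flip(b,d); flip(c,b)

1. free(d,c)  →  {clear(c), linked(b), linked(d), marked(b,c), marked(f,b), ready(d)}
2. flip(b,d)  →  {above(d), clear(c), linked(b), marked(b,c), marked(f,b), ready(b)}
3. flip(c,b)  →  {above(b), above(d), clear(c), marked(b,c), marked(f,b), ready(c)}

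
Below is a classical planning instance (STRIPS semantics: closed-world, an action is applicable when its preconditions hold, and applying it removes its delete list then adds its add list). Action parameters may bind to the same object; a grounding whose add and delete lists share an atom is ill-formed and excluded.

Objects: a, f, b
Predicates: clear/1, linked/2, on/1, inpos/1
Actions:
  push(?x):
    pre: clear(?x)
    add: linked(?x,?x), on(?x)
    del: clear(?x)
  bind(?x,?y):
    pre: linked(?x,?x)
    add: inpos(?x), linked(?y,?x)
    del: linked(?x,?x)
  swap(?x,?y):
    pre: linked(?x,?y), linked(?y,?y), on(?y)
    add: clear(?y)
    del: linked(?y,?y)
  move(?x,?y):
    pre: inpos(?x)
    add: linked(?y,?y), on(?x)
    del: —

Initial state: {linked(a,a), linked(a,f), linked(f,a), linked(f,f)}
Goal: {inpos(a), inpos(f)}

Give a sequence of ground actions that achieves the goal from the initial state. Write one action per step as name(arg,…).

bind(a,f); bind(f,a)

1. bind(a,f)  →  {inpos(a), linked(a,f), linked(f,a), linked(f,f)}
2. bind(f,a)  →  {inpos(a), inpos(f), linked(a,f), linked(f,a)}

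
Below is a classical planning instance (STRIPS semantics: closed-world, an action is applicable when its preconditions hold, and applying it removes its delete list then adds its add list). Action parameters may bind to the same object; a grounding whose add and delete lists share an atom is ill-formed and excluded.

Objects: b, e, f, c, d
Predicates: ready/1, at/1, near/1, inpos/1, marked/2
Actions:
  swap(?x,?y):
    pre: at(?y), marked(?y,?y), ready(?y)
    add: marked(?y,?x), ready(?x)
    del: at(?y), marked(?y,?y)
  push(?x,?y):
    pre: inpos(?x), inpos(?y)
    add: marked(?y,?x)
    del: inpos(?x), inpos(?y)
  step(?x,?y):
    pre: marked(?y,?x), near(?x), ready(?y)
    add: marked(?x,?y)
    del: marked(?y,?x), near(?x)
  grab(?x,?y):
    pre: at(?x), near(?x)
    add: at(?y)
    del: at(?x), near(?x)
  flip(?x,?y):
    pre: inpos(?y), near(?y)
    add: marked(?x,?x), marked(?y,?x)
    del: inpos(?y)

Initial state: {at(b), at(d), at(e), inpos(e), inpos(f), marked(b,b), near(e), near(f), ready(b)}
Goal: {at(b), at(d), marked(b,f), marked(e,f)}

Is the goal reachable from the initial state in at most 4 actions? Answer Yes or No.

Yes

1. swap(f,b)  →  {at(d), at(e), inpos(e), inpos(f), marked(b,f), near(e), near(f), ready(b), ready(f)}
2. push(f,e)  →  {at(d), at(e), marked(b,f), marked(e,f), near(e), near(f), ready(b), ready(f)}
3. grab(e,b)  →  {at(b), at(d), marked(b,f), marked(e,f), near(f), ready(b), ready(f)}
optimal plan length = 3; 3 ≤ 4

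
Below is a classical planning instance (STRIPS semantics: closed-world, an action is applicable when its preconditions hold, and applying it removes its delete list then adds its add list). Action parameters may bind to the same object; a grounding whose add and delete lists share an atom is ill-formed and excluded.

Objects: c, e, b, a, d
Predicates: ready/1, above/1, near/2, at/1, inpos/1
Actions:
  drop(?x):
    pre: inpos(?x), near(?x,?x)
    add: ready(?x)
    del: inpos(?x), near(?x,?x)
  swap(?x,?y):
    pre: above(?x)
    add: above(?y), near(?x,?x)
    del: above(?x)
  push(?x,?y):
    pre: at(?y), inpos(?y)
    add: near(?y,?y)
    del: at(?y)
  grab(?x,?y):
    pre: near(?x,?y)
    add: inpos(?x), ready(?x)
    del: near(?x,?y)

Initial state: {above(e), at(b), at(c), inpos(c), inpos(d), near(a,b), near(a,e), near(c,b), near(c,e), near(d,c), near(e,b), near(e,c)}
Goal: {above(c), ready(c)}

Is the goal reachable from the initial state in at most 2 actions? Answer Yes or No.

1. swap(e,c)  →  {above(c), at(b), at(c), inpos(c), inpos(d), near(a,b), near(a,e), near(c,b), near(c,e), near(d,c), near(e,b), near(e,c), near(e,e)}
2. grab(c,e)  →  {above(c), at(b), at(c), inpos(c), inpos(d), near(a,b), near(a,e), near(c,b), near(d,c), near(e,b), near(e,c), near(e,e), ready(c)}
optimal plan length = 2; 2 ≤ 2

Yes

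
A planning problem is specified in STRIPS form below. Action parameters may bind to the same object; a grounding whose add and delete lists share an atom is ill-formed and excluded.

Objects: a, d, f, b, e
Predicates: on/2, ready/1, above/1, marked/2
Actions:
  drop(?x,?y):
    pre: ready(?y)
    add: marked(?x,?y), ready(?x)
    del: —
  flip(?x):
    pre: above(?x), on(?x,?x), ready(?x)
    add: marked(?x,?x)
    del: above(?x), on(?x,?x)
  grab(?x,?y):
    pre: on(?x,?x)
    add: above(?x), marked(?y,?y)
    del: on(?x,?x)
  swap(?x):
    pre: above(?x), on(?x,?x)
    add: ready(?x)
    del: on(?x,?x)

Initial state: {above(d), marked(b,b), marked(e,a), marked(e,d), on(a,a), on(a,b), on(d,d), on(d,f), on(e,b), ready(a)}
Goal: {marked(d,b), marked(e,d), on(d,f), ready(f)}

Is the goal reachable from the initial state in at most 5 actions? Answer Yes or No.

Yes

1. drop(f,a)  →  {above(d), marked(b,b), marked(e,a), marked(e,d), marked(f,a), on(a,a), on(a,b), on(d,d), on(d,f), on(e,b), ready(a), ready(f)}
2. drop(b,a)  →  {above(d), marked(b,a), marked(b,b), marked(e,a), marked(e,d), marked(f,a), on(a,a), on(a,b), on(d,d), on(d,f), on(e,b), ready(a), ready(b), ready(f)}
3. drop(d,b)  →  {above(d), marked(b,a), marked(b,b), marked(d,b), marked(e,a), marked(e,d), marked(f,a), on(a,a), on(a,b), on(d,d), on(d,f), on(e,b), ready(a), ready(b), ready(d), ready(f)}
optimal plan length = 3; 3 ≤ 5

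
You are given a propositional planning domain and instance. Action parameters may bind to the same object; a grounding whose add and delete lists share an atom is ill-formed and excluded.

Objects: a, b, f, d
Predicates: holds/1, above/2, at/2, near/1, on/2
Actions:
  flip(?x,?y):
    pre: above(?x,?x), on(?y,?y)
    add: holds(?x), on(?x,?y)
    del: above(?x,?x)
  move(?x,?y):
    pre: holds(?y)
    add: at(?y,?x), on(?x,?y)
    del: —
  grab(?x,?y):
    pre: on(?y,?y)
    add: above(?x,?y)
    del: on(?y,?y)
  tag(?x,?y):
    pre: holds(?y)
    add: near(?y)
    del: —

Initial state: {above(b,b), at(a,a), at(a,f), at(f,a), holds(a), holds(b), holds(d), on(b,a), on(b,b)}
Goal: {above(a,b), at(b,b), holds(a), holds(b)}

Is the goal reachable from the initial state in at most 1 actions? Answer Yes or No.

No

1. move(b,b)  →  {above(b,b), at(a,a), at(a,f), at(b,b), at(f,a), holds(a), holds(b), holds(d), on(b,a), on(b,b)}
2. grab(a,b)  →  {above(a,b), above(b,b), at(a,a), at(a,f), at(b,b), at(f,a), holds(a), holds(b), holds(d), on(b,a)}
optimal plan length = 2; 2 > 1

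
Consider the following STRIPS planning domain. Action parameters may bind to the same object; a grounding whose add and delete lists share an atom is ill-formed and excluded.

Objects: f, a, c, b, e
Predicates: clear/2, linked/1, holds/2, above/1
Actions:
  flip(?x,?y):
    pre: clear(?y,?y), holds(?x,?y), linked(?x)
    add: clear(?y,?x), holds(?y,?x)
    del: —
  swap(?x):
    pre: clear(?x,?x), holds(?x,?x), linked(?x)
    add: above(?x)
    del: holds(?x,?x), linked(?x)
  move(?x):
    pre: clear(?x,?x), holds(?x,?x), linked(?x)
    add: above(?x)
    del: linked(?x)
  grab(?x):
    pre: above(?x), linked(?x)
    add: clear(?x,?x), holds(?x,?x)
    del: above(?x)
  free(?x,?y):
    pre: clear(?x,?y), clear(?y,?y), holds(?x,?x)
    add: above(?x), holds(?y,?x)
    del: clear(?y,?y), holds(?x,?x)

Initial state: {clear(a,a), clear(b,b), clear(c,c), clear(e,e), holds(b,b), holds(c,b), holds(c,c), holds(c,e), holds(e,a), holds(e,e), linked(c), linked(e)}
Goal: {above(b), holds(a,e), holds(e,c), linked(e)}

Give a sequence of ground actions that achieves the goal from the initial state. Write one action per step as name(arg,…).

flip(c,b); flip(c,e); flip(e,a); free(b,c)

1. flip(c,b)  →  {clear(a,a), clear(b,b), clear(b,c), clear(c,c), clear(e,e), holds(b,b), holds(b,c), holds(c,b), holds(c,c), holds(c,e), holds(e,a), holds(e,e), linked(c), linked(e)}
2. flip(c,e)  →  {clear(a,a), clear(b,b), clear(b,c), clear(c,c), clear(e,c), clear(e,e), holds(b,b), holds(b,c), holds(c,b), holds(c,c), holds(c,e), holds(e,a), holds(e,c), holds(e,e), linked(c), linked(e)}
3. flip(e,a)  →  {clear(a,a), clear(a,e), clear(b,b), clear(b,c), clear(c,c), clear(e,c), clear(e,e), holds(a,e), holds(b,b), holds(b,c), holds(c,b), holds(c,c), holds(c,e), holds(e,a), holds(e,c), holds(e,e), linked(c), linked(e)}
4. free(b,c)  →  {above(b), clear(a,a), clear(a,e), clear(b,b), clear(b,c), clear(e,c), clear(e,e), holds(a,e), holds(b,c), holds(c,b), holds(c,c), holds(c,e), holds(e,a), holds(e,c), holds(e,e), linked(c), linked(e)}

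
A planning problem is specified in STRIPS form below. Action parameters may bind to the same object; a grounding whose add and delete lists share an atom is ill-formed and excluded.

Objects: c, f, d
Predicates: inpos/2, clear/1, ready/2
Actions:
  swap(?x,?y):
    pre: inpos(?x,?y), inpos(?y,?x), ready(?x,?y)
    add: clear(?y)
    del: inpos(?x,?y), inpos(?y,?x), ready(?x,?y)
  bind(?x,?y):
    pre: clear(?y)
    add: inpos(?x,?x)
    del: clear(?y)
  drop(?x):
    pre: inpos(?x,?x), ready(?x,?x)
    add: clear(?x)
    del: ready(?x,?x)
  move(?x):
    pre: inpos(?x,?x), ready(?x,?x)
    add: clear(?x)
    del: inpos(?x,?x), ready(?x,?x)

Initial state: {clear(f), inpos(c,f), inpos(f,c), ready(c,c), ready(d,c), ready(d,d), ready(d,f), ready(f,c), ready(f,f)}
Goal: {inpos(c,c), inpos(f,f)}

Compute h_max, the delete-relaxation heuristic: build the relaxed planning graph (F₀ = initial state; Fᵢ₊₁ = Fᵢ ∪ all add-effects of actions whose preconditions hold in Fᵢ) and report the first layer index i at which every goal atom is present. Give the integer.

F0 = init (9 atoms)
F1 = F0 ∪ {clear(c), inpos(c,c), inpos(d,d), inpos(f,f)}  (13 atoms)
goal ⊆ F1  ⇒  h_max = 1

1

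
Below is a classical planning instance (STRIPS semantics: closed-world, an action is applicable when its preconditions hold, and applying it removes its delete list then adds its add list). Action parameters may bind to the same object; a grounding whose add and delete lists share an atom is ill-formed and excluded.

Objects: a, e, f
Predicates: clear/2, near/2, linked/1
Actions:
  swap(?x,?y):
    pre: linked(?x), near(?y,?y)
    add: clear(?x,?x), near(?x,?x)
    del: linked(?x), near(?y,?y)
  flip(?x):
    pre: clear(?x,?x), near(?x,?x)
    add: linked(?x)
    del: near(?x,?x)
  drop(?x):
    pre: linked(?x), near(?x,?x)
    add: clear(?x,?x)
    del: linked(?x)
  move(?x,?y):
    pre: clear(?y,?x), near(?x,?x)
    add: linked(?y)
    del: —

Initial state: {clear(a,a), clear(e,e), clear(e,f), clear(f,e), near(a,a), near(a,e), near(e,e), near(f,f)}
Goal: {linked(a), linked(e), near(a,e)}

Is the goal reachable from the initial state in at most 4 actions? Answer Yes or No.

1. flip(a)  →  {clear(a,a), clear(e,e), clear(e,f), clear(f,e), linked(a), near(a,e), near(e,e), near(f,f)}
2. flip(e)  →  {clear(a,a), clear(e,e), clear(e,f), clear(f,e), linked(a), linked(e), near(a,e), near(f,f)}
optimal plan length = 2; 2 ≤ 4

Yes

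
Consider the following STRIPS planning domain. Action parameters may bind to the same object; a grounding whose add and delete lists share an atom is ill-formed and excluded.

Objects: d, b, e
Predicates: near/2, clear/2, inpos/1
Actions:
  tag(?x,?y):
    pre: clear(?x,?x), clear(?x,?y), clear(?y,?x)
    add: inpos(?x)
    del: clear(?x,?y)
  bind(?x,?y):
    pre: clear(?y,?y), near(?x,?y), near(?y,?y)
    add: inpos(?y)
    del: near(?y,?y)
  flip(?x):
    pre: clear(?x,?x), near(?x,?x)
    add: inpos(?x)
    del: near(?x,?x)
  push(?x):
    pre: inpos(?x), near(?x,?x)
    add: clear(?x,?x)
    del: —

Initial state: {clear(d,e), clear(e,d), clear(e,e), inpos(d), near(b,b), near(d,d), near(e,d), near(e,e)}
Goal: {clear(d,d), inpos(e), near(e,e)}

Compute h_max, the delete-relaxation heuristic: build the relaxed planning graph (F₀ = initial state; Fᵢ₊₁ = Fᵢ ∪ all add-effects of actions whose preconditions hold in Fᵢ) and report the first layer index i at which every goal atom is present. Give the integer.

1

F0 = init (8 atoms)
F1 = F0 ∪ {clear(d,d), inpos(e)}  (10 atoms)
goal ⊆ F1  ⇒  h_max = 1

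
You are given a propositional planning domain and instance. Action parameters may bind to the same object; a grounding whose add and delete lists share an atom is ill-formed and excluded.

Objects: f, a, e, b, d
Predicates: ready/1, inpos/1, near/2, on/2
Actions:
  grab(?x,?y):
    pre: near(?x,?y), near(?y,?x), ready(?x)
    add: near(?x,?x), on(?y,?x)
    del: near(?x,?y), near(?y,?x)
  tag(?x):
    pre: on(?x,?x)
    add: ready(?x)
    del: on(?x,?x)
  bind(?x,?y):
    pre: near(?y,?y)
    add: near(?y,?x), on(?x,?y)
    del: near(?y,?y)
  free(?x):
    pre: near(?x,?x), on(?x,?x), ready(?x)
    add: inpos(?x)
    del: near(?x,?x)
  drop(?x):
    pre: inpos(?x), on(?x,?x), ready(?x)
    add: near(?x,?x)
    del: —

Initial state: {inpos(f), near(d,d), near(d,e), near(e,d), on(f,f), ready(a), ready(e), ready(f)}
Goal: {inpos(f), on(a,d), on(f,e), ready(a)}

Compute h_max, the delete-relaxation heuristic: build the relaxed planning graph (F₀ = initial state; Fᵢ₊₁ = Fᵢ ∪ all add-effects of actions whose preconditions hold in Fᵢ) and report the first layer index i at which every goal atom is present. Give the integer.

F0 = init (8 atoms)
F1 = F0 ∪ {near(d,a), near(d,b), near(d,f), near(e,e), near(f,f), on(a,d), on(b,d), on(d,e), on(e,d), on(f,d)}  (18 atoms)
F2 = F1 ∪ {near(e,a), near(e,b), near(e,f), near(f,a), near(f,b), near(f,d), near(f,e), on(a,e), on(a,f), on(b,e), on(b,f), on(d,f), on(e,f), on(f,e)}  (32 atoms)
goal ⊆ F2  ⇒  h_max = 2

2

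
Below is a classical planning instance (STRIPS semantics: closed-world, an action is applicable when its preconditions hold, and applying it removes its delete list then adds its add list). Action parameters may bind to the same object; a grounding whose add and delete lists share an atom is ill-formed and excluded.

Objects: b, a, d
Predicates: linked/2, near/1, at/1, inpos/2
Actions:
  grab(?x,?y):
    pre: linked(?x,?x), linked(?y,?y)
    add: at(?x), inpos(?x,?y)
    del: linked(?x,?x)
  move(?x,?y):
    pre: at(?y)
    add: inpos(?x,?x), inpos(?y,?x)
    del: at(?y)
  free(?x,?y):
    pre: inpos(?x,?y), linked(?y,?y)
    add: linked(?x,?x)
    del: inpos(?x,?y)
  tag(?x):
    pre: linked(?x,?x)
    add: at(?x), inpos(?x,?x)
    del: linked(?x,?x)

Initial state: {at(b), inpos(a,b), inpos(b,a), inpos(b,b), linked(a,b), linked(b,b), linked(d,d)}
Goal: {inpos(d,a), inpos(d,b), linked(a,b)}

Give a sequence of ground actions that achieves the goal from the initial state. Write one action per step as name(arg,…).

1. grab(d,b)  →  {at(b), at(d), inpos(a,b), inpos(b,a), inpos(b,b), inpos(d,b), linked(a,b), linked(b,b)}
2. move(a,d)  →  {at(b), inpos(a,a), inpos(a,b), inpos(b,a), inpos(b,b), inpos(d,a), inpos(d,b), linked(a,b), linked(b,b)}

grab(d,b); move(a,d)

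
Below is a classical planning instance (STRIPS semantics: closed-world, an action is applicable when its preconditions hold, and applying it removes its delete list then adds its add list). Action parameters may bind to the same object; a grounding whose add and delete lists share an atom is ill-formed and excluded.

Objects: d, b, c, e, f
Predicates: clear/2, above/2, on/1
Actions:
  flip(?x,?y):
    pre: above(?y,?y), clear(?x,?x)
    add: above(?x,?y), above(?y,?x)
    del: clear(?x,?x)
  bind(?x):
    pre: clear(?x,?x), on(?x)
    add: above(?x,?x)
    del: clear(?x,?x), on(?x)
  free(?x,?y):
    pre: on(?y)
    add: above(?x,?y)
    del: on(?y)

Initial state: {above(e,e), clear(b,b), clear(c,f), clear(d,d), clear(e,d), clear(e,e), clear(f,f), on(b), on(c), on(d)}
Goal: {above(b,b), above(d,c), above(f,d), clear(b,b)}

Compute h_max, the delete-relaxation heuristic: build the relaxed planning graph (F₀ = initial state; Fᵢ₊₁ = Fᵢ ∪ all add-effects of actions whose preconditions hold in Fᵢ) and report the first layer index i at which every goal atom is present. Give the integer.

1

F0 = init (10 atoms)
F1 = F0 ∪ {above(b,b), above(b,c), above(b,d), above(b,e), above(c,b), above(c,c), above(c,d), above(d,b), above(d,c), above(d,d), above(d,e), above(e,b), above(e,c), above(e,d), above(e,f), above(f,b), above(f,c), above(f,d), above(f,e)}  (29 atoms)
goal ⊆ F1  ⇒  h_max = 1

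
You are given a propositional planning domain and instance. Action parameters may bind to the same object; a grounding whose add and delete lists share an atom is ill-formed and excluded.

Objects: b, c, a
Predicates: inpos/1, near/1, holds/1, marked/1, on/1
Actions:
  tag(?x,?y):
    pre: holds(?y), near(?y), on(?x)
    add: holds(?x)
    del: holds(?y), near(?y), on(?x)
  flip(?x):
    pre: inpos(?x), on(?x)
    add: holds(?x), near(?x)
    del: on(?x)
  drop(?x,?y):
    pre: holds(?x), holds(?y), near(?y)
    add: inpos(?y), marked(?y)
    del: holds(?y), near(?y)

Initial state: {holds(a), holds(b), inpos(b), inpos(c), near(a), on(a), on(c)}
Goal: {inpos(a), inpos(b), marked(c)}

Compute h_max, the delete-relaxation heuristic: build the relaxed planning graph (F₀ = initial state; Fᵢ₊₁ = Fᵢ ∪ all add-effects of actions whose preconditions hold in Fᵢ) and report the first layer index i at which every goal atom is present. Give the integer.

2

F0 = init (7 atoms)
F1 = F0 ∪ {holds(c), inpos(a), marked(a), near(c)}  (11 atoms)
F2 = F1 ∪ {marked(c)}  (12 atoms)
goal ⊆ F2  ⇒  h_max = 2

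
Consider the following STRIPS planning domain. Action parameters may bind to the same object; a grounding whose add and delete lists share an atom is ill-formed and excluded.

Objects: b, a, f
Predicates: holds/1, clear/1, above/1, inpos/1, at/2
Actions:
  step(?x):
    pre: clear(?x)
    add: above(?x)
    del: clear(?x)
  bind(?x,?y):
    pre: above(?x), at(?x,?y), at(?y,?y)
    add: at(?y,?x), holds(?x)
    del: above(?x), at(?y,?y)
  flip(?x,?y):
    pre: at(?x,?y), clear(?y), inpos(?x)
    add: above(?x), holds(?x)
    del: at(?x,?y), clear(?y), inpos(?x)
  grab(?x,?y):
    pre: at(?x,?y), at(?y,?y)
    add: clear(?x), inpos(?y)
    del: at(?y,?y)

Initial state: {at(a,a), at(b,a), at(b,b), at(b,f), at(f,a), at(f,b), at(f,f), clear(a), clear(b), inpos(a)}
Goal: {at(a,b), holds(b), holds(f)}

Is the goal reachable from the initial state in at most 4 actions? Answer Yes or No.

Yes

1. step(b)  →  {above(b), at(a,a), at(b,a), at(b,b), at(b,f), at(f,a), at(f,b), at(f,f), clear(a), inpos(a)}
2. bind(b,a)  →  {at(a,b), at(b,a), at(b,b), at(b,f), at(f,a), at(f,b), at(f,f), clear(a), holds(b), inpos(a)}
3. grab(b,f)  →  {at(a,b), at(b,a), at(b,b), at(b,f), at(f,a), at(f,b), clear(a), clear(b), holds(b), inpos(a), inpos(f)}
4. flip(f,b)  →  {above(f), at(a,b), at(b,a), at(b,b), at(b,f), at(f,a), clear(a), holds(b), holds(f), inpos(a)}
optimal plan length = 4; 4 ≤ 4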